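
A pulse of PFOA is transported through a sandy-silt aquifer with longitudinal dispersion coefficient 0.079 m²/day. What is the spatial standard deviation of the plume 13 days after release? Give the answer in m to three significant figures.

1.43 m

Dispersive spreading gives a Gaussian with σ² = 2Dt; advection only shifts the center.
σ = √(2 × 0.079 × 13) = 1.43 m.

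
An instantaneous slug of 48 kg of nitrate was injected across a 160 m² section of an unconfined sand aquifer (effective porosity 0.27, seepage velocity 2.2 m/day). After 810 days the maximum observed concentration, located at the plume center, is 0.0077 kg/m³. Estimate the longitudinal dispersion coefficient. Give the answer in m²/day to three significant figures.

2.05 m²/day

At the plume center C_max = M/(n_e·A·√(4πDt)), so D = M²/(4πt·(n_e·A·C_max)²).
n_e·A·C_max = 0.27 × 160 × 0.0077 = 0.3326 kg/m.
D = 48²/(4π × 810 × 0.3326²) = 2.05 m²/day.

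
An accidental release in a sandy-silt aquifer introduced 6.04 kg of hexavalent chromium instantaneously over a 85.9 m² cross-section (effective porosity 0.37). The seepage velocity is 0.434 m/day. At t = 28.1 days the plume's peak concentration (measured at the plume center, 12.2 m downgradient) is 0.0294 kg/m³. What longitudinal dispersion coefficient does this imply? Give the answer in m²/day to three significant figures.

At the plume center C_max = M/(n_e·A·√(4πDt)), so D = M²/(4πt·(n_e·A·C_max)²).
n_e·A·C_max = 0.37 × 85.9 × 0.0294 = 0.9344 kg/m.
D = 6.04²/(4π × 28.1 × 0.9344²) = 0.118 m²/day.

0.118 m²/day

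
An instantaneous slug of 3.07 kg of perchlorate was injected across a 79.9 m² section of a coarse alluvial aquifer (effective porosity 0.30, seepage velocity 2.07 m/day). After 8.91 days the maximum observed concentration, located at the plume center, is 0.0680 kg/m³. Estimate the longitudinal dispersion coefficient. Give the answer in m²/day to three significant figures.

0.0317 m²/day

At the plume center C_max = M/(n_e·A·√(4πDt)), so D = M²/(4πt·(n_e·A·C_max)²).
n_e·A·C_max = 0.30 × 79.9 × 0.0680 = 1.630 kg/m.
D = 3.07²/(4π × 8.91 × 1.630²) = 0.0317 m²/day.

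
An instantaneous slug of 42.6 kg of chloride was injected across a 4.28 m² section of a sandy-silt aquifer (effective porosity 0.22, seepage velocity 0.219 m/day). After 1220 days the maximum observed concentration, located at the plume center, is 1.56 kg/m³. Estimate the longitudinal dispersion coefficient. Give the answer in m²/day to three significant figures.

0.0549 m²/day

At the plume center C_max = M/(n_e·A·√(4πDt)), so D = M²/(4πt·(n_e·A·C_max)²).
n_e·A·C_max = 0.22 × 4.28 × 1.56 = 1.469 kg/m.
D = 42.6²/(4π × 1220 × 1.469²) = 0.0549 m²/day.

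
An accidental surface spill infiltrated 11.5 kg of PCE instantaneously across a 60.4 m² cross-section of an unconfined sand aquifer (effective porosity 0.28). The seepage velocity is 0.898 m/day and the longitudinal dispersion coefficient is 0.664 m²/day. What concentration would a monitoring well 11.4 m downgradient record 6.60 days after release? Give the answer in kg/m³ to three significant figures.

For an instantaneous plane source, C(x,t) = M/(n_e·A·√(4πDt)) · exp(−(x−vt)²/(4Dt)), with n_e·A the pore (flow) area.
Plume center vt = 0.898 × 6.60 = 5.9268 m, so the well at 11.4 m is 5.4732 m downgradient of the peak.
√(4πDt) = 7.421 m, giving peak height M/(n_e·A·√(4πDt)) = 11.5/(0.28 × 60.4 × 7.421) = 0.09163 kg/m³.
(x−vt)²/(4Dt) = (5.4732)²/(4 × 0.664 × 6.60) = 1.709; exp(−1.709) = 0.1810.
C = 0.09163 × 0.1810 = 0.0166 kg/m³.

0.0166 kg/m³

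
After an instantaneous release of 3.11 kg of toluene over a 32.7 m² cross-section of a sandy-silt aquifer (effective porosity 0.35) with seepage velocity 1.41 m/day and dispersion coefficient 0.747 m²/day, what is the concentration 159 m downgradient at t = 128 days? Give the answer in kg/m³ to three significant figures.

For an instantaneous plane source, C(x,t) = M/(n_e·A·√(4πDt)) · exp(−(x−vt)²/(4Dt)), with n_e·A the pore (flow) area.
Plume center vt = 1.41 × 128 = 180.48 m, so the well at 159 m is 21.48 m upgradient of the peak.
√(4πDt) = 34.66 m, giving peak height M/(n_e·A·√(4πDt)) = 3.11/(0.35 × 32.7 × 34.66) = 0.007840 kg/m³.
(x−vt)²/(4Dt) = (-21.48)²/(4 × 0.747 × 128) = 1.206; exp(−1.206) = 0.2994.
C = 0.007840 × 0.2994 = 0.00235 kg/m³.

0.00235 kg/m³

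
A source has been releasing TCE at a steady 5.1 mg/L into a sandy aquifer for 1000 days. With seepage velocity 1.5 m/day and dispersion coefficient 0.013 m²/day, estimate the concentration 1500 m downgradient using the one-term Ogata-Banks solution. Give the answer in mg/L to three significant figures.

2.55 mg/L

For a continuous step input, C/C₀ ≈ ½·erfc((x−vt)/(2√(Dt))).
vt = 1.5 × 1000 = 1500 m and 2√(Dt) = 2√(0.013 × 1000) = 7.211 m.
Argument (x−vt)/(2√(Dt)) = (1500 − 1500)/7.211 = 0; ½·erfc(0) = 0.5000.
C = 5.1 × 0.5000 = 2.55 mg/L.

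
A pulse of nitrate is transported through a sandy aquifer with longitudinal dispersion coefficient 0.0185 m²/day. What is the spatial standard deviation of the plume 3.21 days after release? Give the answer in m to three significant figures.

0.345 m

Dispersive spreading gives a Gaussian with σ² = 2Dt; advection only shifts the center.
σ = √(2 × 0.0185 × 3.21) = 0.345 m.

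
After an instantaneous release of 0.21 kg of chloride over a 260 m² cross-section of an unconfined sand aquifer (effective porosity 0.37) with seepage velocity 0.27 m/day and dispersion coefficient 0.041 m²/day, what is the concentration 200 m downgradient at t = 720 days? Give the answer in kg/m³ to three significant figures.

8.69e-05 kg/m³

For an instantaneous plane source, C(x,t) = M/(n_e·A·√(4πDt)) · exp(−(x−vt)²/(4Dt)), with n_e·A the pore (flow) area.
Plume center vt = 0.27 × 720 = 194.4 m, so the well at 200 m is 5.6 m downgradient of the peak.
√(4πDt) = 19.26 m, giving peak height M/(n_e·A·√(4πDt)) = 0.21/(0.37 × 260 × 19.26) = 0.0001133 kg/m³.
(x−vt)²/(4Dt) = (5.6)²/(4 × 0.041 × 720) = 0.2656; exp(−0.2656) = 0.7667.
C = 0.0001133 × 0.7667 = 8.69e-05 kg/m³.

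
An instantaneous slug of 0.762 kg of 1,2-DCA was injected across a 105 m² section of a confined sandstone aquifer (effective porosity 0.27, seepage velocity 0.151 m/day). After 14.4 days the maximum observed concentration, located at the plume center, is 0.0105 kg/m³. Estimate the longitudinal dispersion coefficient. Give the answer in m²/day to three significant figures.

At the plume center C_max = M/(n_e·A·√(4πDt)), so D = M²/(4πt·(n_e·A·C_max)²).
n_e·A·C_max = 0.27 × 105 × 0.0105 = 0.2977 kg/m.
D = 0.762²/(4π × 14.4 × 0.2977²) = 0.0362 m²/day.

0.0362 m²/day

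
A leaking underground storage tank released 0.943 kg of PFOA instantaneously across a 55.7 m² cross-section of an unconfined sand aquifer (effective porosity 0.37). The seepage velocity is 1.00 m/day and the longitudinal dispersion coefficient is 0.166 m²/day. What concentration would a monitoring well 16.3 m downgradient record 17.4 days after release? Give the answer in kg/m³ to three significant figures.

0.00684 kg/m³

For an instantaneous plane source, C(x,t) = M/(n_e·A·√(4πDt)) · exp(−(x−vt)²/(4Dt)), with n_e·A the pore (flow) area.
Plume center vt = 1.00 × 17.4 = 17.4 m, so the well at 16.3 m is 1.1 m upgradient of the peak.
√(4πDt) = 6.025 m, giving peak height M/(n_e·A·√(4πDt)) = 0.943/(0.37 × 55.7 × 6.025) = 0.007594 kg/m³.
(x−vt)²/(4Dt) = (-1.1)²/(4 × 0.166 × 17.4) = 0.1047; exp(−0.1047) = 0.9006.
C = 0.007594 × 0.9006 = 0.00684 kg/m³.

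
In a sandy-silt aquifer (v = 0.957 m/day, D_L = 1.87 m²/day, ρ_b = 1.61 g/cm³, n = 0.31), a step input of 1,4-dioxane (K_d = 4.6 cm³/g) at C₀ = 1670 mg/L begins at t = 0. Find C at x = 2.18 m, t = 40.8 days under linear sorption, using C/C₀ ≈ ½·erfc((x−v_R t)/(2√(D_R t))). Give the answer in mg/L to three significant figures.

672 mg/L

Retardation factor R = 1 + ρ_b·K_d/n = 1 + 1.61 × 4.6/0.31 = 24.89.
Sorption retards both mechanisms: v_R = v/R = 0.03845 m/day, D_R = D/R = 0.07513 m²/day.
v_R·t = 0.03845 × 40.8 = 1.56876 m; 2√(D_R t) = 3.502 m; argument = (2.18 − 1.56876)/3.502 = 0.1745.
C = C₀ × ½·erfc(0.1745) = 1670 × 0.4025 = 672 mg/L.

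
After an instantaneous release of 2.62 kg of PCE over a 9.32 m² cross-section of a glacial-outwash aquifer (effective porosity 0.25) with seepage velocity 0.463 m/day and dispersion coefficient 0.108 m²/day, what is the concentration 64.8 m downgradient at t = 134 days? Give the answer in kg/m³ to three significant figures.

0.0731 kg/m³

For an instantaneous plane source, C(x,t) = M/(n_e·A·√(4πDt)) · exp(−(x−vt)²/(4Dt)), with n_e·A the pore (flow) area.
Plume center vt = 0.463 × 134 = 62.042 m, so the well at 64.8 m is 2.758 m downgradient of the peak.
√(4πDt) = 13.49 m, giving peak height M/(n_e·A·√(4πDt)) = 2.62/(0.25 × 9.32 × 13.49) = 0.08336 kg/m³.
(x−vt)²/(4Dt) = (2.758)²/(4 × 0.108 × 134) = 0.1314; exp(−0.1314) = 0.8769.
C = 0.08336 × 0.8769 = 0.0731 kg/m³.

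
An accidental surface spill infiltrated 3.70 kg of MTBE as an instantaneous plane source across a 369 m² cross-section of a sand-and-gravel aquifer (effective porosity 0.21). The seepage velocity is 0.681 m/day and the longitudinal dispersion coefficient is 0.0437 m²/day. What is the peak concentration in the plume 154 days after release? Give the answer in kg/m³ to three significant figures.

The peak of an instantaneous 1D plume sits at x = vt; there the Gaussian factor is 1 and C_max = M/(n_e·A·√(4πDt)), where n_e·A is the pore area the mass is dissolved in.
√(4πDt) = √(4π × 0.0437 × 154) = 9.196 m, so C_max = 3.70/(0.21 × 369 × 9.196) = 0.00519 kg/m³.

0.00519 kg/m³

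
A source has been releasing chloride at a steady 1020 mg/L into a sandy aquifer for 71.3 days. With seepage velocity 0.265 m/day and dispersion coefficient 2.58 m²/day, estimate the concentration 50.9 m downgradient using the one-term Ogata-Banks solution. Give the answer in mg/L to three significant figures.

48.5 mg/L

For a continuous step input, C/C₀ ≈ ½·erfc((x−vt)/(2√(Dt))).
vt = 0.265 × 71.3 = 18.8945 m and 2√(Dt) = 2√(2.58 × 71.3) = 27.13 m.
Argument (x−vt)/(2√(Dt)) = (50.9 − 18.8945)/27.13 = 1.180; ½·erfc(1.180) = 0.04758.
C = 1020 × 0.04758 = 48.5 mg/L.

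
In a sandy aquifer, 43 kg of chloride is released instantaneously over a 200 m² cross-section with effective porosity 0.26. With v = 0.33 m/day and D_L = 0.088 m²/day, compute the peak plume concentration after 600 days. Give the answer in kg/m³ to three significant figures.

0.0321 kg/m³

The peak of an instantaneous 1D plume sits at x = vt; there the Gaussian factor is 1 and C_max = M/(n_e·A·√(4πDt)), where n_e·A is the pore area the mass is dissolved in.
√(4πDt) = √(4π × 0.088 × 600) = 25.76 m, so C_max = 43/(0.26 × 200 × 25.76) = 0.0321 kg/m³.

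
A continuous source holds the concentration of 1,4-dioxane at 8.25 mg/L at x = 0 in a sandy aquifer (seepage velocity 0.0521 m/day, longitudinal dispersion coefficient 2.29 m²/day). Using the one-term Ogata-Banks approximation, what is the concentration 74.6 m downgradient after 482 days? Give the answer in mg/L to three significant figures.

1.21 mg/L

For a continuous step input, C/C₀ ≈ ½·erfc((x−vt)/(2√(Dt))).
vt = 0.0521 × 482 = 25.1122 m and 2√(Dt) = 2√(2.29 × 482) = 66.45 m.
Argument (x−vt)/(2√(Dt)) = (74.6 − 25.1122)/66.45 = 0.7447; ½·erfc(0.7447) = 0.1461.
C = 8.25 × 0.1461 = 1.21 mg/L.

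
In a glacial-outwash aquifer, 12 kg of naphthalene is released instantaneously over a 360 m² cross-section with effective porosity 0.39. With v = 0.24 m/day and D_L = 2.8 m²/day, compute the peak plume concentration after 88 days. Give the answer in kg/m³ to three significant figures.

The peak of an instantaneous 1D plume sits at x = vt; there the Gaussian factor is 1 and C_max = M/(n_e·A·√(4πDt)), where n_e·A is the pore area the mass is dissolved in.
√(4πDt) = √(4π × 2.8 × 88) = 55.64 m, so C_max = 12/(0.39 × 360 × 55.64) = 0.00154 kg/m³.

0.00154 kg/m³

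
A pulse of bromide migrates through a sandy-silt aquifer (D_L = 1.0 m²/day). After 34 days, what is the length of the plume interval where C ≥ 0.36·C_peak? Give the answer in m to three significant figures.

23.6 m

The plume is Gaussian with σ = √(2Dt) = √(2 × 1.0 × 34) = 8.246 m.
C/C_peak = exp(−Δx²/(2σ²)) = 0.36 ⇒ Δx = σ·√(−2 ln 0.36) = 8.246 × 1.429 = 11.78 m.
Width = 2Δx = 23.6 m.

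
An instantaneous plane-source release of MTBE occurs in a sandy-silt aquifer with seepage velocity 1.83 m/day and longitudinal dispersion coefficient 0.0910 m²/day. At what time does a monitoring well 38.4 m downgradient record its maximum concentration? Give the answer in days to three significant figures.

For the 1D instantaneous-source solution, setting ∂C/∂t = 0 at fixed x gives v²t² + 2Dt − x² = 0, so t = (√(D² + v²x²) − D)/v².
√(D² + v²x²) = √(0.0910² + 1.83² × 38.4²) = 70.27; v² = 3.3489.
t = (70.27 − 0.0910)/3.3489 = 21.0 days (vs. the pure-advection estimate x/v = 21.0 d).

21.0 days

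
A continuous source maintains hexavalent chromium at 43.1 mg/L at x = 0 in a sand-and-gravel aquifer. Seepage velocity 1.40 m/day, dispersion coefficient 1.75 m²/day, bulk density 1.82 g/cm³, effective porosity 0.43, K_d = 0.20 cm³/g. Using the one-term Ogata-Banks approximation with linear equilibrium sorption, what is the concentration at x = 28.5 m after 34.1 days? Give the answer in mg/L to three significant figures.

Retardation factor R = 1 + ρ_b·K_d/n = 1 + 1.82 × 0.20/0.43 = 1.847.
Sorption retards both mechanisms: v_R = v/R = 0.7580 m/day, D_R = D/R = 0.9475 m²/day.
v_R·t = 0.7580 × 34.1 = 25.8478 m; 2√(D_R t) = 11.37 m; argument = (28.5 − 25.8478)/11.37 = 0.2333.
C = C₀ × ½·erfc(0.2333) = 43.1 × 0.3707 = 16.0 mg/L.

16.0 mg/L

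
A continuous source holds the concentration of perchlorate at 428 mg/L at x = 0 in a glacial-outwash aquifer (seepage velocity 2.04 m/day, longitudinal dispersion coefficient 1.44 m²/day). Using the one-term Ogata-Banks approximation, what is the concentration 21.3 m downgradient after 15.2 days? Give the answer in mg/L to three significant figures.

For a continuous step input, C/C₀ ≈ ½·erfc((x−vt)/(2√(Dt))).
vt = 2.04 × 15.2 = 31.008 m and 2√(Dt) = 2√(1.44 × 15.2) = 9.357 m.
Argument (x−vt)/(2√(Dt)) = (21.3 − 31.008)/9.357 = -1.038; ½·erfc(-1.038) = 0.9289.
C = 428 × 0.9289 = 398 mg/L.

398 mg/L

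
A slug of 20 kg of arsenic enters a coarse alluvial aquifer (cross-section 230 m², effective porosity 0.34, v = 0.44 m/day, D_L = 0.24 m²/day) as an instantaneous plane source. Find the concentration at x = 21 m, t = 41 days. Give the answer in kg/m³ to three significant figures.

0.0184 kg/m³

For an instantaneous plane source, C(x,t) = M/(n_e·A·√(4πDt)) · exp(−(x−vt)²/(4Dt)), with n_e·A the pore (flow) area.
Plume center vt = 0.44 × 41 = 18.04 m, so the well at 21 m is 2.96 m downgradient of the peak.
√(4πDt) = 11.12 m, giving peak height M/(n_e·A·√(4πDt)) = 20/(0.34 × 230 × 11.12) = 0.02300 kg/m³.
(x−vt)²/(4Dt) = (2.96)²/(4 × 0.24 × 41) = 0.2226; exp(−0.2226) = 0.8004.
C = 0.02300 × 0.8004 = 0.0184 kg/m³.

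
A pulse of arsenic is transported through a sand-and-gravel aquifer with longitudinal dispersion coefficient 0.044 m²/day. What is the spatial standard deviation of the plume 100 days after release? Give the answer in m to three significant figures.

2.97 m

Dispersive spreading gives a Gaussian with σ² = 2Dt; advection only shifts the center.
σ = √(2 × 0.044 × 100) = 2.97 m.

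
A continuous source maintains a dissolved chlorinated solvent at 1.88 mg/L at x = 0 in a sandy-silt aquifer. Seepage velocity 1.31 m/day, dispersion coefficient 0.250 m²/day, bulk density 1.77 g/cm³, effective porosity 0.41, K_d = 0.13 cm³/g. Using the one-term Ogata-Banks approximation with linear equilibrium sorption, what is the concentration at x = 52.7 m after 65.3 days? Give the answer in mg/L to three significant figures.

Retardation factor R = 1 + ρ_b·K_d/n = 1 + 1.77 × 0.13/0.41 = 1.561.
Sorption retards both mechanisms: v_R = v/R = 0.8392 m/day, D_R = D/R = 0.1602 m²/day.
v_R·t = 0.8392 × 65.3 = 54.79976 m; 2√(D_R t) = 6.469 m; argument = (52.7 − 54.79976)/6.469 = -0.3246.
C = C₀ × ½·erfc(-0.3246) = 1.88 × 0.6769 = 1.27 mg/L.

1.27 mg/L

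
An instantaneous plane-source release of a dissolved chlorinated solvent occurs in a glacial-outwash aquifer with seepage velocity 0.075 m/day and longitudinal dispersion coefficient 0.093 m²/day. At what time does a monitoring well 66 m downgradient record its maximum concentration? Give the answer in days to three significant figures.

For the 1D instantaneous-source solution, setting ∂C/∂t = 0 at fixed x gives v²t² + 2Dt − x² = 0, so t = (√(D² + v²x²) − D)/v².
√(D² + v²x²) = √(0.093² + 0.075² × 66²) = 4.951; v² = 0.005625.
t = (4.951 − 0.093)/0.005625 = 864 days (vs. the pure-advection estimate x/v = 880 d).

864 days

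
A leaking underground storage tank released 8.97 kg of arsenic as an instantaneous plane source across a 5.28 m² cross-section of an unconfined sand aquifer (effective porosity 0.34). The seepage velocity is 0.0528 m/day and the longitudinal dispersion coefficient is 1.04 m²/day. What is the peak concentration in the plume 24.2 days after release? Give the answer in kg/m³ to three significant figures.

0.281 kg/m³

The peak of an instantaneous 1D plume sits at x = vt; there the Gaussian factor is 1 and C_max = M/(n_e·A·√(4πDt)), where n_e·A is the pore area the mass is dissolved in.
√(4πDt) = √(4π × 1.04 × 24.2) = 17.78 m, so C_max = 8.97/(0.34 × 5.28 × 17.78) = 0.281 kg/m³.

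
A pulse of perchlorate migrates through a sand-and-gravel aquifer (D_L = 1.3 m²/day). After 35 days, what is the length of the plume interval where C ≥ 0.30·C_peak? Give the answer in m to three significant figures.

The plume is Gaussian with σ = √(2Dt) = √(2 × 1.3 × 35) = 9.539 m.
C/C_peak = exp(−Δx²/(2σ²)) = 0.30 ⇒ Δx = σ·√(−2 ln 0.30) = 9.539 × 1.552 = 14.80 m.
Width = 2Δx = 29.6 m.

29.6 m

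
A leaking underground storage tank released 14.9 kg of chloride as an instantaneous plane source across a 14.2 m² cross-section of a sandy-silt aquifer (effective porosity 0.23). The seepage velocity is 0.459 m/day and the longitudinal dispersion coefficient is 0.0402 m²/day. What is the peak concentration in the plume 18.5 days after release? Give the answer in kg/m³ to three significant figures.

The peak of an instantaneous 1D plume sits at x = vt; there the Gaussian factor is 1 and C_max = M/(n_e·A·√(4πDt)), where n_e·A is the pore area the mass is dissolved in.
√(4πDt) = √(4π × 0.0402 × 18.5) = 3.057 m, so C_max = 14.9/(0.23 × 14.2 × 3.057) = 1.49 kg/m³.

1.49 kg/m³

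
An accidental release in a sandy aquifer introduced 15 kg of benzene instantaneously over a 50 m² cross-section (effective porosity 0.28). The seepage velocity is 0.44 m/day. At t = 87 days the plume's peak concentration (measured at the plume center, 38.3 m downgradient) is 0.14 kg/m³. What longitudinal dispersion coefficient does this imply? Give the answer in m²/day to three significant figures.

0.0536 m²/day

At the plume center C_max = M/(n_e·A·√(4πDt)), so D = M²/(4πt·(n_e·A·C_max)²).
n_e·A·C_max = 0.28 × 50 × 0.14 = 1.960 kg/m.
D = 15²/(4π × 87 × 1.960²) = 0.0536 m²/day.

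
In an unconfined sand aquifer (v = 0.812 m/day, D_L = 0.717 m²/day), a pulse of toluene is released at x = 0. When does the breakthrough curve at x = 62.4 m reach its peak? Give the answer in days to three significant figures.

For the 1D instantaneous-source solution, setting ∂C/∂t = 0 at fixed x gives v²t² + 2Dt − x² = 0, so t = (√(D² + v²x²) − D)/v².
√(D² + v²x²) = √(0.717² + 0.812² × 62.4²) = 50.67; v² = 0.659344.
t = (50.67 − 0.717)/0.659344 = 75.8 days (vs. the pure-advection estimate x/v = 76.8 d).

75.8 days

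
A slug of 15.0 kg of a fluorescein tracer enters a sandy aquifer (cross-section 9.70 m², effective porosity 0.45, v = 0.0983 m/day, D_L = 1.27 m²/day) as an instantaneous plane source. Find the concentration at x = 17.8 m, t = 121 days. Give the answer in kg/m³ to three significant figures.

For an instantaneous plane source, C(x,t) = M/(n_e·A·√(4πDt)) · exp(−(x−vt)²/(4Dt)), with n_e·A the pore (flow) area.
Plume center vt = 0.0983 × 121 = 11.8943 m, so the well at 17.8 m is 5.9057 m downgradient of the peak.
√(4πDt) = 43.94 m, giving peak height M/(n_e·A·√(4πDt)) = 15.0/(0.45 × 9.70 × 43.94) = 0.07821 kg/m³.
(x−vt)²/(4Dt) = (5.9057)²/(4 × 1.27 × 121) = 0.05674; exp(−0.05674) = 0.9448.
C = 0.07821 × 0.9448 = 0.0739 kg/m³.

0.0739 kg/m³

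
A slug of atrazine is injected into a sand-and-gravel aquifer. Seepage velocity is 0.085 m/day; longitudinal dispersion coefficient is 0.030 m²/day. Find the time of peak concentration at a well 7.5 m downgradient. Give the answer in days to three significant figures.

84.2 days

For the 1D instantaneous-source solution, setting ∂C/∂t = 0 at fixed x gives v²t² + 2Dt − x² = 0, so t = (√(D² + v²x²) − D)/v².
√(D² + v²x²) = √(0.030² + 0.085² × 7.5²) = 0.6382; v² = 0.007225.
t = (0.6382 − 0.030)/0.007225 = 84.2 days (vs. the pure-advection estimate x/v = 88.2 d).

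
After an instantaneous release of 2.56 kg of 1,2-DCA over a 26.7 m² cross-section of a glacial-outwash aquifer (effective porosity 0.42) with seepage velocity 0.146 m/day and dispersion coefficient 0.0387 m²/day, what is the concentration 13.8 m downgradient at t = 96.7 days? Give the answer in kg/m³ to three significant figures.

0.0331 kg/m³

For an instantaneous plane source, C(x,t) = M/(n_e·A·√(4πDt)) · exp(−(x−vt)²/(4Dt)), with n_e·A the pore (flow) area.
Plume center vt = 0.146 × 96.7 = 14.1182 m, so the well at 13.8 m is 0.3182 m upgradient of the peak.
√(4πDt) = 6.858 m, giving peak height M/(n_e·A·√(4πDt)) = 2.56/(0.42 × 26.7 × 6.858) = 0.03329 kg/m³.
(x−vt)²/(4Dt) = (-0.3182)²/(4 × 0.0387 × 96.7) = 0.006764; exp(−0.006764) = 0.9933.
C = 0.03329 × 0.9933 = 0.0331 kg/m³.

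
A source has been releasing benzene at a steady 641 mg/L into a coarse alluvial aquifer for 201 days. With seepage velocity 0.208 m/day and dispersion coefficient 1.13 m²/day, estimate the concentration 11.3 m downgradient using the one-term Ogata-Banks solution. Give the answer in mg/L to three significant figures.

For a continuous step input, C/C₀ ≈ ½·erfc((x−vt)/(2√(Dt))).
vt = 0.208 × 201 = 41.808 m and 2√(Dt) = 2√(1.13 × 201) = 30.14 m.
Argument (x−vt)/(2√(Dt)) = (11.3 − 41.808)/30.14 = -1.012; ½·erfc(-1.012) = 0.9238.
C = 641 × 0.9238 = 592 mg/L.

592 mg/L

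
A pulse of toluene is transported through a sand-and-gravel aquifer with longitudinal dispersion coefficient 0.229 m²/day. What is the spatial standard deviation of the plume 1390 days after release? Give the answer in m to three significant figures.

Dispersive spreading gives a Gaussian with σ² = 2Dt; advection only shifts the center.
σ = √(2 × 0.229 × 1390) = 25.2 m.

25.2 m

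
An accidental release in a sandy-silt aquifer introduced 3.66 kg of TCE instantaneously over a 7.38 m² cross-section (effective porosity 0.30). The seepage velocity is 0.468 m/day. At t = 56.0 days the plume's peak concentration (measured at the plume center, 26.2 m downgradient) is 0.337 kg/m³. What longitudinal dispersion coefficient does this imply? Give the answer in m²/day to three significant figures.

0.0342 m²/day

At the plume center C_max = M/(n_e·A·√(4πDt)), so D = M²/(4πt·(n_e·A·C_max)²).
n_e·A·C_max = 0.30 × 7.38 × 0.337 = 0.7461 kg/m.
D = 3.66²/(4π × 56.0 × 0.7461²) = 0.0342 m²/day.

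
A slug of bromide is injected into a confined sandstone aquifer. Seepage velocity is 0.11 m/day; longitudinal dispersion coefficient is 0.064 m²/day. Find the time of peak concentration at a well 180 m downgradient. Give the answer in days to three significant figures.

1630 days

For the 1D instantaneous-source solution, setting ∂C/∂t = 0 at fixed x gives v²t² + 2Dt − x² = 0, so t = (√(D² + v²x²) − D)/v².
√(D² + v²x²) = √(0.064² + 0.11² × 180²) = 19.80; v² = 0.0121.
t = (19.80 − 0.064)/0.0121 = 1630 days (vs. the pure-advection estimate x/v = 1640 d).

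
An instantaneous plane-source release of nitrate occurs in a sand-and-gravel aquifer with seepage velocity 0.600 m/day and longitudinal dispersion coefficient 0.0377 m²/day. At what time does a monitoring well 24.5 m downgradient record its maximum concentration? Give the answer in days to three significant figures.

40.7 days

For the 1D instantaneous-source solution, setting ∂C/∂t = 0 at fixed x gives v²t² + 2Dt − x² = 0, so t = (√(D² + v²x²) − D)/v².
√(D² + v²x²) = √(0.0377² + 0.600² × 24.5²) = 14.70; v² = 0.36.
t = (14.70 − 0.0377)/0.36 = 40.7 days (vs. the pure-advection estimate x/v = 40.8 d).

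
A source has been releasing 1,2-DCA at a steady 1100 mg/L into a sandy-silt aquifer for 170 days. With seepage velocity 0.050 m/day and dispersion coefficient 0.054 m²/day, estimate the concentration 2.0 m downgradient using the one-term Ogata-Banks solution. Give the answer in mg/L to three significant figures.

For a continuous step input, C/C₀ ≈ ½·erfc((x−vt)/(2√(Dt))).
vt = 0.050 × 170 = 8.5 m and 2√(Dt) = 2√(0.054 × 170) = 6.060 m.
Argument (x−vt)/(2√(Dt)) = (2.0 − 8.5)/6.060 = -1.073; ½·erfc(-1.073) = 0.9354.
C = 1100 × 0.9354 = 1030 mg/L.

1030 mg/L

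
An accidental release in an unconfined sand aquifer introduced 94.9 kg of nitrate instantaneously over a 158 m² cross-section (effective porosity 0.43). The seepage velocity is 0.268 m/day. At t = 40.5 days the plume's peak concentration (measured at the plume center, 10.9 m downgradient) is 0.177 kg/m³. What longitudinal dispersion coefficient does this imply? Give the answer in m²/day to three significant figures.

At the plume center C_max = M/(n_e·A·√(4πDt)), so D = M²/(4πt·(n_e·A·C_max)²).
n_e·A·C_max = 0.43 × 158 × 0.177 = 12.03 kg/m.
D = 94.9²/(4π × 40.5 × 12.03²) = 0.122 m²/day.

0.122 m²/day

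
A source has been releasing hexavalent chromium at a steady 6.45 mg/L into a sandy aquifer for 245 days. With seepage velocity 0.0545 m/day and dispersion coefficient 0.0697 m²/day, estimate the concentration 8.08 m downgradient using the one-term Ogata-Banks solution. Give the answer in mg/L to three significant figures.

5.27 mg/L

For a continuous step input, C/C₀ ≈ ½·erfc((x−vt)/(2√(Dt))).
vt = 0.0545 × 245 = 13.3525 m and 2√(Dt) = 2√(0.0697 × 245) = 8.265 m.
Argument (x−vt)/(2√(Dt)) = (8.08 − 13.3525)/8.265 = -0.6379; ½·erfc(-0.6379) = 0.8165.
C = 6.45 × 0.8165 = 5.27 mg/L.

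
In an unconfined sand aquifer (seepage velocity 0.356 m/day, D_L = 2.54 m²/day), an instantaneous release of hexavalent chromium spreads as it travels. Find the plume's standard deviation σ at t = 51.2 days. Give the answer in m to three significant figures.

16.1 m

Dispersive spreading gives a Gaussian with σ² = 2Dt; advection only shifts the center.
σ = √(2 × 2.54 × 51.2) = 16.1 m.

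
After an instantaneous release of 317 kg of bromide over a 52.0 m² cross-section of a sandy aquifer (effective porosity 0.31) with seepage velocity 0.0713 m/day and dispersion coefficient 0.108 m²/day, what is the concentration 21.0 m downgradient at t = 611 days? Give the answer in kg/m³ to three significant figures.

0.0992 kg/m³

For an instantaneous plane source, C(x,t) = M/(n_e·A·√(4πDt)) · exp(−(x−vt)²/(4Dt)), with n_e·A the pore (flow) area.
Plume center vt = 0.0713 × 611 = 43.5643 m, so the well at 21.0 m is 22.5643 m upgradient of the peak.
√(4πDt) = 28.80 m, giving peak height M/(n_e·A·√(4πDt)) = 317/(0.31 × 52.0 × 28.80) = 0.6828 kg/m³.
(x−vt)²/(4Dt) = (-22.5643)²/(4 × 0.108 × 611) = 1.929; exp(−1.929) = 0.1453.
C = 0.6828 × 0.1453 = 0.0992 kg/m³.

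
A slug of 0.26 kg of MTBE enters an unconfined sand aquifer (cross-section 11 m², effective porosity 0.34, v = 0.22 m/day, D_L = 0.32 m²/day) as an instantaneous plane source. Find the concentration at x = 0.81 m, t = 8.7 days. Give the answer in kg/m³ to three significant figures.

For an instantaneous plane source, C(x,t) = M/(n_e·A·√(4πDt)) · exp(−(x−vt)²/(4Dt)), with n_e·A the pore (flow) area.
Plume center vt = 0.22 × 8.7 = 1.914 m, so the well at 0.81 m is 1.104 m upgradient of the peak.
√(4πDt) = 5.915 m, giving peak height M/(n_e·A·√(4πDt)) = 0.26/(0.34 × 11 × 5.915) = 0.01175 kg/m³.
(x−vt)²/(4Dt) = (-1.104)²/(4 × 0.32 × 8.7) = 0.1094; exp(−0.1094) = 0.8964.
C = 0.01175 × 0.8964 = 0.0105 kg/m³.

0.0105 kg/m³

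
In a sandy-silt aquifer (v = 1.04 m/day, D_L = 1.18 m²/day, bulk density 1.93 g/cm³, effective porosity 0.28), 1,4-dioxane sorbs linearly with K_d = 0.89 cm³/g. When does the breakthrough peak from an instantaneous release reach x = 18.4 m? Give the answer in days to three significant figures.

119 days

Retardation factor R = 1 + ρ_b·K_d/n = 1 + 1.93 × 0.89/0.28 = 7.135.
Sorption retards both mechanisms: v_R = v/R = 0.1458 m/day, D_R = D/R = 0.1654 m²/day.
Peak time from v_R²t² + 2D_R t − x² = 0: t = (√(D_R² + v_R²x²) − D_R)/v_R².
√(D_R² + v_R²x²) = √(0.1654² + 0.1458² × 18.4²) = 2.688; v_R² = 0.02126.
t = (2.688 − 0.1654)/0.02126 = 119 days.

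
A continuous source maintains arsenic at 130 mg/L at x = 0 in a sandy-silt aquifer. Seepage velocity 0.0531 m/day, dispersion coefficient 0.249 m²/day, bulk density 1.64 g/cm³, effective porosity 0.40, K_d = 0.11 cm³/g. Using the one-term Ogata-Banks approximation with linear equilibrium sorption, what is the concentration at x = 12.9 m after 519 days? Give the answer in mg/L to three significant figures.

87.9 mg/L

Retardation factor R = 1 + ρ_b·K_d/n = 1 + 1.64 × 0.11/0.40 = 1.451.
Sorption retards both mechanisms: v_R = v/R = 0.03660 m/day, D_R = D/R = 0.1716 m²/day.
v_R·t = 0.03660 × 519 = 18.9954 m; 2√(D_R t) = 18.87 m; argument = (12.9 − 18.9954)/18.87 = -0.3230.
C = C₀ × ½·erfc(-0.3230) = 130 × 0.6761 = 87.9 mg/L.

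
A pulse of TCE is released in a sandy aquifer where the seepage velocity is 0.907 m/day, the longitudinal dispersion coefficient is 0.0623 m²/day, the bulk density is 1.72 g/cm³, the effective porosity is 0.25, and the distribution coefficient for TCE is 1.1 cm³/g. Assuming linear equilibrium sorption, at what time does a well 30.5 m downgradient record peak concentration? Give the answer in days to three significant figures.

Retardation factor R = 1 + ρ_b·K_d/n = 1 + 1.72 × 1.1/0.25 = 8.568.
Sorption retards both mechanisms: v_R = v/R = 0.1059 m/day, D_R = D/R = 0.007271 m²/day.
Peak time from v_R²t² + 2D_R t − x² = 0: t = (√(D_R² + v_R²x²) − D_R)/v_R².
√(D_R² + v_R²x²) = √(0.007271² + 0.1059² × 30.5²) = 3.230; v_R² = 0.01121.
t = (3.230 − 0.007271)/0.01121 = 287 days.

287 days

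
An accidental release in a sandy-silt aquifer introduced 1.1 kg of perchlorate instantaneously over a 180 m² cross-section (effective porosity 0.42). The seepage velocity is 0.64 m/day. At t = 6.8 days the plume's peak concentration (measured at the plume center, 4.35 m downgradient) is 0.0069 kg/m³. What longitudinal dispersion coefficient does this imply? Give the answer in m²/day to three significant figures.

0.0520 m²/day

At the plume center C_max = M/(n_e·A·√(4πDt)), so D = M²/(4πt·(n_e·A·C_max)²).
n_e·A·C_max = 0.42 × 180 × 0.0069 = 0.5216 kg/m.
D = 1.1²/(4π × 6.8 × 0.5216²) = 0.0520 m²/day.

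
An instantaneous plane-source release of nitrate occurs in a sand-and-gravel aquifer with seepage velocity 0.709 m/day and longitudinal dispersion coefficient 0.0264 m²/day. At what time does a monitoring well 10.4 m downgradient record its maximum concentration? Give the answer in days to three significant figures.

For the 1D instantaneous-source solution, setting ∂C/∂t = 0 at fixed x gives v²t² + 2Dt − x² = 0, so t = (√(D² + v²x²) − D)/v².
√(D² + v²x²) = √(0.0264² + 0.709² × 10.4²) = 7.374; v² = 0.502681.
t = (7.374 − 0.0264)/0.502681 = 14.6 days (vs. the pure-advection estimate x/v = 14.7 d).

14.6 days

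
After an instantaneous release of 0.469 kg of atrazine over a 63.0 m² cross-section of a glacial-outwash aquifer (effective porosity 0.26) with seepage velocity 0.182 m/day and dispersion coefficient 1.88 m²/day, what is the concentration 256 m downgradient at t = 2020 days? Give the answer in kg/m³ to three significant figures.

5.77e-05 kg/m³

For an instantaneous plane source, C(x,t) = M/(n_e·A·√(4πDt)) · exp(−(x−vt)²/(4Dt)), with n_e·A the pore (flow) area.
Plume center vt = 0.182 × 2020 = 367.64 m, so the well at 256 m is 111.64 m upgradient of the peak.
√(4πDt) = 218.5 m, giving peak height M/(n_e·A·√(4πDt)) = 0.469/(0.26 × 63.0 × 218.5) = 0.0001310 kg/m³.
(x−vt)²/(4Dt) = (-111.64)²/(4 × 1.88 × 2020) = 0.8205; exp(−0.8205) = 0.4402.
C = 0.0001310 × 0.4402 = 5.77e-05 kg/m³.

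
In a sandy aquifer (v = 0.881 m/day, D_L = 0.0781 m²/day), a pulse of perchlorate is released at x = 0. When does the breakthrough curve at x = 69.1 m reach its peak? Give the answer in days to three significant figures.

For the 1D instantaneous-source solution, setting ∂C/∂t = 0 at fixed x gives v²t² + 2Dt − x² = 0, so t = (√(D² + v²x²) − D)/v².
√(D² + v²x²) = √(0.0781² + 0.881² × 69.1²) = 60.88; v² = 0.776161.
t = (60.88 − 0.0781)/0.776161 = 78.3 days (vs. the pure-advection estimate x/v = 78.4 d).

78.3 days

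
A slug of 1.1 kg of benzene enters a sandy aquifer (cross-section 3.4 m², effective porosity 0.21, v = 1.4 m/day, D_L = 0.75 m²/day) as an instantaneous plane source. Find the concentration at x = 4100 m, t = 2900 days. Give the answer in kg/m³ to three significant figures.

0.00775 kg/m³

For an instantaneous plane source, C(x,t) = M/(n_e·A·√(4πDt)) · exp(−(x−vt)²/(4Dt)), with n_e·A the pore (flow) area.
Plume center vt = 1.4 × 2900 = 4060 m, so the well at 4100 m is 40 m downgradient of the peak.
√(4πDt) = 165.3 m, giving peak height M/(n_e·A·√(4πDt)) = 1.1/(0.21 × 3.4 × 165.3) = 0.009320 kg/m³.
(x−vt)²/(4Dt) = (40)²/(4 × 0.75 × 2900) = 0.1839; exp(−0.1839) = 0.8320.
C = 0.009320 × 0.8320 = 0.00775 kg/m³.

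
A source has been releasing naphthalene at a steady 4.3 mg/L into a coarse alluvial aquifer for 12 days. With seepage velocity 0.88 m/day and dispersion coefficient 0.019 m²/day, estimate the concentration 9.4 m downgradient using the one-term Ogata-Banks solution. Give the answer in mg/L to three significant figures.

4.12 mg/L

For a continuous step input, C/C₀ ≈ ½·erfc((x−vt)/(2√(Dt))).
vt = 0.88 × 12 = 10.56 m and 2√(Dt) = 2√(0.019 × 12) = 0.9550 m.
Argument (x−vt)/(2√(Dt)) = (9.4 − 10.56)/0.9550 = -1.215; ½·erfc(-1.215) = 0.9571.
C = 4.3 × 0.9571 = 4.12 mg/L.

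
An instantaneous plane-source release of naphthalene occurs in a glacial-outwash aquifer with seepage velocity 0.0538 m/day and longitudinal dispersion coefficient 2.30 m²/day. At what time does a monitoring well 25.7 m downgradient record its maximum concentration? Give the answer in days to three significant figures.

133 days

For the 1D instantaneous-source solution, setting ∂C/∂t = 0 at fixed x gives v²t² + 2Dt − x² = 0, so t = (√(D² + v²x²) − D)/v².
√(D² + v²x²) = √(2.30² + 0.0538² × 25.7²) = 2.684; v² = 0.00289444.
t = (2.684 − 2.30)/0.00289444 = 133 days (vs. the pure-advection estimate x/v = 478 d).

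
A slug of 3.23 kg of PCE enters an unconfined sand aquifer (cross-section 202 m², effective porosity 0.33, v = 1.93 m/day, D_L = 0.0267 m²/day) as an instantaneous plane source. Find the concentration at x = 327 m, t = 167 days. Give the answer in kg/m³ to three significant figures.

0.00189 kg/m³

For an instantaneous plane source, C(x,t) = M/(n_e·A·√(4πDt)) · exp(−(x−vt)²/(4Dt)), with n_e·A the pore (flow) area.
Plume center vt = 1.93 × 167 = 322.31 m, so the well at 327 m is 4.69 m downgradient of the peak.
√(4πDt) = 7.485 m, giving peak height M/(n_e·A·√(4πDt)) = 3.23/(0.33 × 202 × 7.485) = 0.006474 kg/m³.
(x−vt)²/(4Dt) = (4.69)²/(4 × 0.0267 × 167) = 1.233; exp(−1.233) = 0.2914.
C = 0.006474 × 0.2914 = 0.00189 kg/m³.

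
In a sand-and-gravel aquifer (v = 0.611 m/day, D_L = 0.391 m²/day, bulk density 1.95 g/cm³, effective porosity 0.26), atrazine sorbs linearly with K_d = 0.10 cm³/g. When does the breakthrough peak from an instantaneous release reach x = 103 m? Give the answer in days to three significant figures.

Retardation factor R = 1 + ρ_b·K_d/n = 1 + 1.95 × 0.10/0.26 = 1.750.
Sorption retards both mechanisms: v_R = v/R = 0.3491 m/day, D_R = D/R = 0.2234 m²/day.
Peak time from v_R²t² + 2D_R t − x² = 0: t = (√(D_R² + v_R²x²) − D_R)/v_R².
√(D_R² + v_R²x²) = √(0.2234² + 0.3491² × 103²) = 35.96; v_R² = 0.1219.
t = (35.96 − 0.2234)/0.1219 = 293 days.

293 days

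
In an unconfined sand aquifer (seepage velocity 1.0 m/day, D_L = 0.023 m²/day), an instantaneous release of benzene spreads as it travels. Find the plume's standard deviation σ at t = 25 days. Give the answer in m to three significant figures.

Dispersive spreading gives a Gaussian with σ² = 2Dt; advection only shifts the center.
σ = √(2 × 0.023 × 25) = 1.07 m.

1.07 m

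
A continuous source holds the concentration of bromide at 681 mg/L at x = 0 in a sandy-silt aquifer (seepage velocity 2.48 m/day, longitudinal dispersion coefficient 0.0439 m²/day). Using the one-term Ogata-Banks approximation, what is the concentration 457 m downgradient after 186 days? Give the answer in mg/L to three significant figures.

For a continuous step input, C/C₀ ≈ ½·erfc((x−vt)/(2√(Dt))).
vt = 2.48 × 186 = 461.28 m and 2√(Dt) = 2√(0.0439 × 186) = 5.715 m.
Argument (x−vt)/(2√(Dt)) = (457 − 461.28)/5.715 = -0.7489; ½·erfc(-0.7489) = 0.8552.
C = 681 × 0.8552 = 582 mg/L.

582 mg/L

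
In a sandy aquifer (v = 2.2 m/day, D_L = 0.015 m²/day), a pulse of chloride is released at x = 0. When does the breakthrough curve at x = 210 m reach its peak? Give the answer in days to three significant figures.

For the 1D instantaneous-source solution, setting ∂C/∂t = 0 at fixed x gives v²t² + 2Dt − x² = 0, so t = (√(D² + v²x²) − D)/v².
√(D² + v²x²) = √(0.015² + 2.2² × 210²) = 462.0; v² = 4.84.
t = (462.0 − 0.015)/4.84 = 95.5 days (vs. the pure-advection estimate x/v = 95.5 d).

95.5 days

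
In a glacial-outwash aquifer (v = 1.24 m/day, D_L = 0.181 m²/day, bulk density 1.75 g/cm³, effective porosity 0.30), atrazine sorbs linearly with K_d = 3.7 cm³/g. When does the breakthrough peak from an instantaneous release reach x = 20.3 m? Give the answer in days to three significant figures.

367 days

Retardation factor R = 1 + ρ_b·K_d/n = 1 + 1.75 × 3.7/0.30 = 22.58.
Sorption retards both mechanisms: v_R = v/R = 0.05492 m/day, D_R = D/R = 0.008016 m²/day.
Peak time from v_R²t² + 2D_R t − x² = 0: t = (√(D_R² + v_R²x²) − D_R)/v_R².
√(D_R² + v_R²x²) = √(0.008016² + 0.05492² × 20.3²) = 1.115; v_R² = 0.003016.
t = (1.115 − 0.008016)/0.003016 = 367 days.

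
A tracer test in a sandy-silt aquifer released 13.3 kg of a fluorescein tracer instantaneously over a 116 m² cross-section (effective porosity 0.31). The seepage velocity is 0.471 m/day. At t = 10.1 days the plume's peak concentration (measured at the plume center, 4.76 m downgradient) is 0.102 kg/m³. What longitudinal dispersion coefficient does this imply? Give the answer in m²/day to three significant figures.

0.104 m²/day

At the plume center C_max = M/(n_e·A·√(4πDt)), so D = M²/(4πt·(n_e·A·C_max)²).
n_e·A·C_max = 0.31 × 116 × 0.102 = 3.668 kg/m.
D = 13.3²/(4π × 10.1 × 3.668²) = 0.104 m²/day.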